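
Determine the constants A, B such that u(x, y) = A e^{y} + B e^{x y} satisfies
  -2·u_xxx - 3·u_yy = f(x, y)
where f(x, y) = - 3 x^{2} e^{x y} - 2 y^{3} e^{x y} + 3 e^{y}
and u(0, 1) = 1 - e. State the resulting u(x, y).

Substitute the ansatz u = A e^{y} + B e^{x y} into the left-hand side.
Derivatives of the ansatz:
  u_xxx = B y^{3} e^{x y}
  u_yy = A e^{y} + B x^{2} e^{x y}
Term by term:
  -2·u_xxx = - 2 B y^{3} e^{x y}
  -3·u_yy = - 3 A e^{y} - 3 B x^{2} e^{x y}
So the left-hand side equals
  - 3 A e^{y} - 3 B x^{2} e^{x y} - 2 B y^{3} e^{x y}
This must equal f(x, y) = - 3 x^{2} e^{x y} - 2 y^{3} e^{x y} + 3 e^{y} identically.
Matching coefficients of the independent functions:
  [x^{2} e^{x y}]:  - 3 B = -3
  [y^{3} e^{x y}]:  - 2 B = -2
  [e^{y}]:  - 3 A = 3
Solving: A = -1, B = 1.
Check against the point condition:
  u(0, 1) = 1 - e  ⟹  e A + B = 1 - e  ✓
Hence u(x, y) = - e^{y} + e^{x y}.

Answer: u(x, y) = - e^{y} + e^{x y}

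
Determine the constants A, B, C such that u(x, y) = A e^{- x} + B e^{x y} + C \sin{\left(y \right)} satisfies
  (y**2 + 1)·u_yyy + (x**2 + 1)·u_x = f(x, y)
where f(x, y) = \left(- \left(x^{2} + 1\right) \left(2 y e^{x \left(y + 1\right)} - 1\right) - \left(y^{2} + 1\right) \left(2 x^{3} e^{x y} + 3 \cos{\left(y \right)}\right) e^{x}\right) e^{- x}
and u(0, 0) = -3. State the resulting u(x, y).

Substitute the ansatz u = A e^{- x} + B e^{x y} + C \sin{\left(y \right)} into the left-hand side.
Derivatives of the ansatz:
  u_yyy = B x^{3} e^{x y} - C \cos{\left(y \right)}
  u_x = - A e^{- x} + B y e^{x y}
Term by term:
  (y**2 + 1)·u_yyy = B x^{3} y^{2} e^{x y} + B x^{3} e^{x y} - C y^{2} \cos{\left(y \right)} - C \cos{\left(y \right)}
  (x**2 + 1)·u_x = - A x^{2} e^{- x} - A e^{- x} + B x^{2} y e^{x y} + B y e^{x y}
So the left-hand side equals
  - A x^{2} e^{- x} - A e^{- x} + B x^{3} y^{2} e^{x y} + B x^{3} e^{x y} + B x^{2} y e^{x y} + B y e^{x y} - C y^{2} \cos{\left(y \right)} - C \cos{\left(y \right)}
This must equal f(x, y) identically; expanded, f = - 2 x^{3} y^{2} e^{x y} - 2 x^{3} e^{x y} - 2 x^{2} y e^{x y} + x^{2} e^{- x} - 3 y^{2} \cos{\left(y \right)} - 2 y e^{x y} - 3 \cos{\left(y \right)} + e^{- x}.
Matching coefficients of the independent functions:
  [x^{2} e^{- x}, e^{- x}]:  - A = 1
  [x^{3} e^{x y}, y e^{x y}, x^{2} y e^{x y}, x^{3} y^{2} e^{x y}]:  B = -2
  [y^{2} \cos{\left(y \right)}, \cos{\left(y \right)}]:  - C = -3
Solving: A = -1, B = -2, C = 3.
Check against the point condition:
  u(0, 0) = -3  ⟹  A + B = -3  ✓
Hence u(x, y) = - 2 e^{x y} + 3 \sin{\left(y \right)} - e^{- x}.

Answer: u(x, y) = - 2 e^{x y} + 3 \sin{\left(y \right)} - e^{- x}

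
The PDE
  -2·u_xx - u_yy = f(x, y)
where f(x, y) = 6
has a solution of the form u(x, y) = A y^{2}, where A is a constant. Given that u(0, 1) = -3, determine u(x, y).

Substitute the ansatz u = A y^{2} into the left-hand side.
Derivatives of the ansatz:
  u_xx = 0
  u_yy = 2 A
Term by term:
  -2·u_xx = 0
  -u_yy = - 2 A
So the left-hand side equals
  - 2 A
This must equal f(x, y) = 6 identically.
Matching coefficients of the independent functions:
  [constant term]:  - 2 A = 6
Solving: A = -3.
Check against the point condition:
  u(0, 1) = -3  ⟹  A = -3  ✓
Hence u(x, y) = - 3 y^{2}.

Answer: u(x, y) = - 3 y^{2}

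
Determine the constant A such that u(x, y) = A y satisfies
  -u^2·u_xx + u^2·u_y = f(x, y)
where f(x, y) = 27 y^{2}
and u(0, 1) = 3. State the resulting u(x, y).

Answer: u(x, y) = 3 y

Derivation:
Substitute the ansatz u = A y into the left-hand side.
Derivatives of the ansatz:
  u_xx = 0
  u_y = A
Term by term:
  -u^2·u_xx = 0
  u^2·u_y = A^{3} y^{2}
So the left-hand side equals
  A^{3} y^{2}
This must equal f(x, y) = 27 y^{2} identically.
Matching coefficients of the independent functions:
  [y^{2}]:  A^{3} = 27
Solving: A = 3.
Check against the point condition:
  u(0, 1) = 3  ⟹  A = 3  ✓
Hence u(x, y) = 3 y.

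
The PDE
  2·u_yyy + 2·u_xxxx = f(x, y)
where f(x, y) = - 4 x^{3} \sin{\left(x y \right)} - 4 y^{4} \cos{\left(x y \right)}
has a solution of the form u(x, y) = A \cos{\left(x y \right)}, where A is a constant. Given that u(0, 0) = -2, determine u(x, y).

Substitute the ansatz u = A \cos{\left(x y \right)} into the left-hand side.
Derivatives of the ansatz:
  u_yyy = A x^{3} \sin{\left(x y \right)}
  u_xxxx = A y^{4} \cos{\left(x y \right)}
Term by term:
  2·u_yyy = 2 A x^{3} \sin{\left(x y \right)}
  2·u_xxxx = 2 A y^{4} \cos{\left(x y \right)}
So the left-hand side equals
  2 A x^{3} \sin{\left(x y \right)} + 2 A y^{4} \cos{\left(x y \right)}
This must equal f(x, y) = - 4 x^{3} \sin{\left(x y \right)} - 4 y^{4} \cos{\left(x y \right)} identically.
Matching coefficients of the independent functions:
  [x^{3} \sin{\left(x y \right)}, y^{4} \cos{\left(x y \right)}]:  2 A = -4
Solving: A = -2.
Check against the point condition:
  u(0, 0) = -2  ⟹  A = -2  ✓
Hence u(x, y) = - 2 \cos{\left(x y \right)}.

Answer: u(x, y) = - 2 \cos{\left(x y \right)}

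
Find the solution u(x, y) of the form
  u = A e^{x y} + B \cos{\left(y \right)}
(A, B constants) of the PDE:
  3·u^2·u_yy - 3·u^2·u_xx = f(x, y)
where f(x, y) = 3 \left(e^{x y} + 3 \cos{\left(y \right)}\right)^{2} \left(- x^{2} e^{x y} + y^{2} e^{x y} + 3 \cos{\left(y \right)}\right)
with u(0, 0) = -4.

Answer: u(x, y) = - e^{x y} - 3 \cos{\left(y \right)}

Derivation:
Substitute the ansatz u = A e^{x y} + B \cos{\left(y \right)} into the left-hand side.
Derivatives of the ansatz:
  u_yy = A x^{2} e^{x y} - B \cos{\left(y \right)}
  u_xx = A y^{2} e^{x y}
Term by term:
  3·u^2·u_yy = 3 A^{3} x^{2} e^{3 x y} + 6 A^{2} B x^{2} e^{2 x y} \cos{\left(y \right)} - 3 A^{2} B e^{2 x y} \cos{\left(y \right)} + 3 A B^{2} x^{2} e^{x y} \cos^{2}{\left(y \right)} - 6 A B^{2} e^{x y} \cos^{2}{\left(y \right)} - 3 B^{3} \cos^{3}{\left(y \right)}
  -3·u^2·u_xx = - 3 A^{3} y^{2} e^{3 x y} - 6 A^{2} B y^{2} e^{2 x y} \cos{\left(y \right)} - 3 A B^{2} y^{2} e^{x y} \cos^{2}{\left(y \right)}
So the left-hand side equals
  3 A^{3} x^{2} e^{3 x y} - 3 A^{3} y^{2} e^{3 x y} + 6 A^{2} B x^{2} e^{2 x y} \cos{\left(y \right)} - 6 A^{2} B y^{2} e^{2 x y} \cos{\left(y \right)} - 3 A^{2} B e^{2 x y} \cos{\left(y \right)} + 3 A B^{2} x^{2} e^{x y} \cos^{2}{\left(y \right)} - 3 A B^{2} y^{2} e^{x y} \cos^{2}{\left(y \right)} - 6 A B^{2} e^{x y} \cos^{2}{\left(y \right)} - 3 B^{3} \cos^{3}{\left(y \right)}
This must equal f(x, y) identically; expanded, f = - 3 x^{2} e^{3 x y} - 18 x^{2} e^{2 x y} \cos{\left(y \right)} - 27 x^{2} e^{x y} \cos^{2}{\left(y \right)} + 3 y^{2} e^{3 x y} + 18 y^{2} e^{2 x y} \cos{\left(y \right)} + 27 y^{2} e^{x y} \cos^{2}{\left(y \right)} + 9 e^{2 x y} \cos{\left(y \right)} + 54 e^{x y} \cos^{2}{\left(y \right)} + 81 \cos^{3}{\left(y \right)}.
Matching coefficients of the independent functions:
  [x^{2} e^{3 x y}]:  3 A^{3} = -3
  [y^{2} e^{3 x y}]:  - 3 A^{3} = 3
  [e^{x y} \cos^{2}{\left(y \right)}]:  - 6 A B^{2} = 54
  [e^{2 x y} \cos{\left(y \right)}]:  - 3 A^{2} B = 9
  [x^{2} e^{x y} \cos^{2}{\left(y \right)}]:  3 A B^{2} = -27
  [x^{2} e^{2 x y} \cos{\left(y \right)}]:  6 A^{2} B = -18
  [y^{2} e^{x y} \cos^{2}{\left(y \right)}]:  - 3 A B^{2} = 27
  [y^{2} e^{2 x y} \cos{\left(y \right)}]:  - 6 A^{2} B = 18
  [\cos^{3}{\left(y \right)}]:  - 3 B^{3} = 81
Solving: A = -1, B = -3.
Check against the point condition:
  u(0, 0) = -4  ⟹  A + B = -4  ✓
Hence u(x, y) = - e^{x y} - 3 \cos{\left(y \right)}.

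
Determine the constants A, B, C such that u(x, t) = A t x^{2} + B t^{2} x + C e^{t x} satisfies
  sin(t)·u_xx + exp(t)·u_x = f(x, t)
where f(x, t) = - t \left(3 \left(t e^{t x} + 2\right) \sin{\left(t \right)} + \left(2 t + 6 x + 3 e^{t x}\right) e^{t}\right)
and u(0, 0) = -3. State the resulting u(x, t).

Substitute the ansatz u = A t x^{2} + B t^{2} x + C e^{t x} into the left-hand side.
Derivatives of the ansatz:
  u_xx = 2 A t + C t^{2} e^{t x}
  u_x = 2 A t x + B t^{2} + C t e^{t x}
Term by term:
  sin(t)·u_xx = 2 A t \sin{\left(t \right)} + C t^{2} e^{t x} \sin{\left(t \right)}
  exp(t)·u_x = 2 A t x e^{t} + B t^{2} e^{t} + C t e^{t} e^{t x}
So the left-hand side equals
  2 A t x e^{t} + 2 A t \sin{\left(t \right)} + B t^{2} e^{t} + C t^{2} e^{t x} \sin{\left(t \right)} + C t e^{t} e^{t x}
This must equal f(x, t) identically; expanded, f = - 2 t^{2} e^{t} - 3 t^{2} e^{t x} \sin{\left(t \right)} - 6 t x e^{t} - 3 t e^{t} e^{t x} - 6 t \sin{\left(t \right)}.
Matching coefficients of the independent functions:
  [t \sin{\left(t \right)}, t x e^{t}]:  2 A = -6
  [t^{2} e^{t}]:  B = -2
  [t e^{t} e^{t x}, t^{2} e^{t x} \sin{\left(t \right)}]:  C = -3
Solving: A = -3, B = -2, C = -3.
Check against the point condition:
  u(0, 0) = -3  ⟹  C = -3  ✓
Hence u(x, t) = - 2 t^{2} x - 3 t x^{2} - 3 e^{t x}.

Answer: u(x, t) = - 2 t^{2} x - 3 t x^{2} - 3 e^{t x}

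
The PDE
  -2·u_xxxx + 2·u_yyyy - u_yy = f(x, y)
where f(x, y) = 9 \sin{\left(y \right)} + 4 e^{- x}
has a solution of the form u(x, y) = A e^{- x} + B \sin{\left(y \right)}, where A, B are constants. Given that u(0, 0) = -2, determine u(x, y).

Substitute the ansatz u = A e^{- x} + B \sin{\left(y \right)} into the left-hand side.
Derivatives of the ansatz:
  u_xxxx = A e^{- x}
  u_yyyy = B \sin{\left(y \right)}
  u_yy = - B \sin{\left(y \right)}
Term by term:
  -2·u_xxxx = - 2 A e^{- x}
  2·u_yyyy = 2 B \sin{\left(y \right)}
  -u_yy = B \sin{\left(y \right)}
So the left-hand side equals
  - 2 A e^{- x} + 3 B \sin{\left(y \right)}
This must equal f(x, y) = 9 \sin{\left(y \right)} + 4 e^{- x} identically.
Matching coefficients of the independent functions:
  [e^{- x}]:  - 2 A = 4
  [\sin{\left(y \right)}]:  3 B = 9
Solving: A = -2, B = 3.
Check against the point condition:
  u(0, 0) = -2  ⟹  A = -2  ✓
Hence u(x, y) = 3 \sin{\left(y \right)} - 2 e^{- x}.

Answer: u(x, y) = 3 \sin{\left(y \right)} - 2 e^{- x}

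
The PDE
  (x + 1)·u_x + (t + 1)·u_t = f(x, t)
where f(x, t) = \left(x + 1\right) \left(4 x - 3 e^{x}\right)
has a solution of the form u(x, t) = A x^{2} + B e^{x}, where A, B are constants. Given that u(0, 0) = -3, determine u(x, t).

Substitute the ansatz u = A x^{2} + B e^{x} into the left-hand side.
Derivatives of the ansatz:
  u_x = 2 A x + B e^{x}
  u_t = 0
Term by term:
  (x + 1)·u_x = 2 A x^{2} + 2 A x + B x e^{x} + B e^{x}
  (t + 1)·u_t = 0
So the left-hand side equals
  2 A x^{2} + 2 A x + B x e^{x} + B e^{x}
This must equal f(x, t) identically; expanded, f = 4 x^{2} - 3 x e^{x} + 4 x - 3 e^{x}.
Matching coefficients of the independent functions:
  [x, x^{2}]:  2 A = 4
  [x e^{x}, e^{x}]:  B = -3
Solving: A = 2, B = -3.
Check against the point condition:
  u(0, 0) = -3  ⟹  B = -3  ✓
Hence u(x, t) = 2 x^{2} - 3 e^{x}.

Answer: u(x, t) = 2 x^{2} - 3 e^{x}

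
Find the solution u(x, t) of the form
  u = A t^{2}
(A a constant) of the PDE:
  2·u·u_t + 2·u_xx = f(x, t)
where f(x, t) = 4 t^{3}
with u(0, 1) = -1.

Substitute the ansatz u = A t^{2} into the left-hand side.
Derivatives of the ansatz:
  u_t = 2 A t
  u_xx = 0
Term by term:
  2·u·u_t = 4 A^{2} t^{3}
  2·u_xx = 0
So the left-hand side equals
  4 A^{2} t^{3}
This must equal f(x, t) = 4 t^{3} identically.
Matching coefficients of the independent functions:
  [t^{3}]:  4 A^{2} = 4
These equations allow (A) = (-1) or (1).
Impose the point condition(s):
  u(0, 1) = -1  ⟹  A = -1
Only A = -1 satisfies everything.
Hence u(x, t) = - t^{2}.

Answer: u(x, t) = - t^{2}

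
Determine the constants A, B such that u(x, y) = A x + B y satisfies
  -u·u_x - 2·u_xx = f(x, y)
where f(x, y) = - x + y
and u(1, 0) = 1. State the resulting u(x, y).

Substitute the ansatz u = A x + B y into the left-hand side.
Derivatives of the ansatz:
  u_x = A
  u_xx = 0
Term by term:
  -u·u_x = - A^{2} x - A B y
  -2·u_xx = 0
So the left-hand side equals
  - A^{2} x - A B y
This must equal f(x, y) = - x + y identically.
Matching coefficients of the independent functions:
  [x]:  - A^{2} = -1
  [y]:  - A B = 1
These equations allow (A, B) = (-1, 1) or (1, -1).
Impose the point condition(s):
  u(1, 0) = 1  ⟹  A = 1
Only A = 1, B = -1 satisfies everything.
Hence u(x, y) = x - y.

Answer: u(x, y) = x - y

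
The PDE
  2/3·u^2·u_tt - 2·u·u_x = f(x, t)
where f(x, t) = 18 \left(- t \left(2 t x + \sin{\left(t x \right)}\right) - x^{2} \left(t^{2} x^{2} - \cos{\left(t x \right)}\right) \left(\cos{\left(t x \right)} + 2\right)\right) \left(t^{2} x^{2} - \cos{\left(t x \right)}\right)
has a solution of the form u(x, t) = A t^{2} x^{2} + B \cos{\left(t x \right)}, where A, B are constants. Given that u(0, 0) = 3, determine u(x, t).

Substitute the ansatz u = A t^{2} x^{2} + B \cos{\left(t x \right)} into the left-hand side.
Derivatives of the ansatz:
  u_tt = 2 A x^{2} - B x^{2} \cos{\left(t x \right)}
  u_x = 2 A t^{2} x - B t \sin{\left(t x \right)}
Term by term:
  2/3·u^2·u_tt = \frac{4 A^{3} t^{4} x^{6}}{3} - \frac{2 A^{2} B t^{4} x^{6} \cos{\left(t x \right)}}{3} + \frac{8 A^{2} B t^{2} x^{4} \cos{\left(t x \right)}}{3} - \frac{4 A B^{2} t^{2} x^{4} \cos^{2}{\left(t x \right)}}{3} + \frac{4 A B^{2} x^{2} \cos^{2}{\left(t x \right)}}{3} - \frac{2 B^{3} x^{2} \cos^{3}{\left(t x \right)}}{3}
  -2·u·u_x = - 4 A^{2} t^{4} x^{3} + 2 A B t^{3} x^{2} \sin{\left(t x \right)} - 4 A B t^{2} x \cos{\left(t x \right)} + 2 B^{2} t \sin{\left(t x \right)} \cos{\left(t x \right)}
So the left-hand side equals
  \frac{4 A^{3} t^{4} x^{6}}{3} - \frac{2 A^{2} B t^{4} x^{6} \cos{\left(t x \right)}}{3} + \frac{8 A^{2} B t^{2} x^{4} \cos{\left(t x \right)}}{3} - 4 A^{2} t^{4} x^{3} - \frac{4 A B^{2} t^{2} x^{4} \cos^{2}{\left(t x \right)}}{3} + \frac{4 A B^{2} x^{2} \cos^{2}{\left(t x \right)}}{3} + 2 A B t^{3} x^{2} \sin{\left(t x \right)} - 4 A B t^{2} x \cos{\left(t x \right)} - \frac{2 B^{3} x^{2} \cos^{3}{\left(t x \right)}}{3} + 2 B^{2} t \sin{\left(t x \right)} \cos{\left(t x \right)}
This must equal f(x, t) identically; expanded, f = - 18 t^{4} x^{6} \cos{\left(t x \right)} - 36 t^{4} x^{6} - 36 t^{4} x^{3} - 18 t^{3} x^{2} \sin{\left(t x \right)} + 36 t^{2} x^{4} \cos^{2}{\left(t x \right)} + 72 t^{2} x^{4} \cos{\left(t x \right)} + 36 t^{2} x \cos{\left(t x \right)} + 18 t \sin{\left(t x \right)} \cos{\left(t x \right)} - 18 x^{2} \cos^{3}{\left(t x \right)} - 36 x^{2} \cos^{2}{\left(t x \right)}.
Matching coefficients of the independent functions:
  [t^{4} x^{3}]:  - 4 A^{2} = -36
  [t^{4} x^{6}]:  \frac{4 A^{3}}{3} = -36
  [x^{2} \cos^{2}{\left(t x \right)}]:  \frac{4 A B^{2}}{3} = -36
  [x^{2} \cos^{3}{\left(t x \right)}]:  - \frac{2 B^{3}}{3} = -18
  [t \sin{\left(t x \right)} \cos{\left(t x \right)}]:  2 B^{2} = 18
  [t^{2} x \cos{\left(t x \right)}]:  - 4 A B = 36
  [t^{2} x^{4} \cos{\left(t x \right)}]:  \frac{8 A^{2} B}{3} = 72
  [t^{2} x^{4} \cos^{2}{\left(t x \right)}]:  - \frac{4 A B^{2}}{3} = 36
  [t^{3} x^{2} \sin{\left(t x \right)}]:  2 A B = -18
  [t^{4} x^{6} \cos{\left(t x \right)}]:  - \frac{2 A^{2} B}{3} = -18
Solving: A = -3, B = 3.
Check against the point condition:
  u(0, 0) = 3  ⟹  B = 3  ✓
Hence u(x, t) = - 3 t^{2} x^{2} + 3 \cos{\left(t x \right)}.

Answer: u(x, t) = - 3 t^{2} x^{2} + 3 \cos{\left(t x \right)}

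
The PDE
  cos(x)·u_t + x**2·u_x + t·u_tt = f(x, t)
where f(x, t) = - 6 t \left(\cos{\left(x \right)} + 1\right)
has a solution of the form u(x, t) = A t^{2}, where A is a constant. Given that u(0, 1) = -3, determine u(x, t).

Substitute the ansatz u = A t^{2} into the left-hand side.
Derivatives of the ansatz:
  u_t = 2 A t
  u_x = 0
  u_tt = 2 A
Term by term:
  cos(x)·u_t = 2 A t \cos{\left(x \right)}
  x**2·u_x = 0
  t·u_tt = 2 A t
So the left-hand side equals
  2 A t \cos{\left(x \right)} + 2 A t
This must equal f(x, t) = - 6 t \left(\cos{\left(x \right)} + 1\right) identically.
Matching coefficients of the independent functions:
  [t, t \cos{\left(x \right)}]:  2 A = -6
Solving: A = -3.
Check against the point condition:
  u(0, 1) = -3  ⟹  A = -3  ✓
Hence u(x, t) = - 3 t^{2}.

Answer: u(x, t) = - 3 t^{2}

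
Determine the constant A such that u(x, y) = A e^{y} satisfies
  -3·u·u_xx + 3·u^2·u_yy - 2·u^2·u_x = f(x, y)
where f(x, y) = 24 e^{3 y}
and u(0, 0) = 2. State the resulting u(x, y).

Answer: u(x, y) = 2 e^{y}

Derivation:
Substitute the ansatz u = A e^{y} into the left-hand side.
Derivatives of the ansatz:
  u_xx = 0
  u_yy = A e^{y}
  u_x = 0
Term by term:
  -3·u·u_xx = 0
  3·u^2·u_yy = 3 A^{3} e^{3 y}
  -2·u^2·u_x = 0
So the left-hand side equals
  3 A^{3} e^{3 y}
This must equal f(x, y) = 24 e^{3 y} identically.
Matching coefficients of the independent functions:
  [e^{3 y}]:  3 A^{3} = 24
Solving: A = 2.
Check against the point condition:
  u(0, 0) = 2  ⟹  A = 2  ✓
Hence u(x, y) = 2 e^{y}.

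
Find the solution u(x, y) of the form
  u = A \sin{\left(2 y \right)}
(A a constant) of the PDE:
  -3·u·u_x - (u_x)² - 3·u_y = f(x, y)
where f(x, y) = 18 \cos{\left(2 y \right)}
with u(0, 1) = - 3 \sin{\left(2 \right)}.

Answer: u(x, y) = - 3 \sin{\left(2 y \right)}

Derivation:
Substitute the ansatz u = A \sin{\left(2 y \right)} into the left-hand side.
Derivatives of the ansatz:
  u_x = 0
  u_y = 2 A \cos{\left(2 y \right)}
Term by term:
  -3·u·u_x = 0
  -(u_x)² = 0
  -3·u_y = - 6 A \cos{\left(2 y \right)}
So the left-hand side equals
  - 6 A \cos{\left(2 y \right)}
This must equal f(x, y) = 18 \cos{\left(2 y \right)} identically.
Matching coefficients of the independent functions:
  [\cos{\left(2 y \right)}]:  - 6 A = 18
Solving: A = -3.
Check against the point condition:
  u(0, 1) = - 3 \sin{\left(2 \right)}  ⟹  A \sin{\left(2 \right)} = - 3 \sin{\left(2 \right)}  ✓
Hence u(x, y) = - 3 \sin{\left(2 y \right)}.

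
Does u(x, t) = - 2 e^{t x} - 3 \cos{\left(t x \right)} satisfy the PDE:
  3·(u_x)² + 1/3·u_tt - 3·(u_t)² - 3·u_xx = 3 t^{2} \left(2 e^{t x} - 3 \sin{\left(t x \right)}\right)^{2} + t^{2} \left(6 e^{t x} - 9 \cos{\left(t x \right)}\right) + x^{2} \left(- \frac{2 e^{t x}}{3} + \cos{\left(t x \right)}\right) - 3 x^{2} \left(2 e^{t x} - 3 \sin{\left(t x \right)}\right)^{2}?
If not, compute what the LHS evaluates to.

Evaluate each term of the left-hand side for u = - 2 e^{t x} - 3 \cos{\left(t x \right)}.
Derivatives:
  u_x = - 2 t e^{t x} + 3 t \sin{\left(t x \right)}
  u_tt = - 2 x^{2} e^{t x} + 3 x^{2} \cos{\left(t x \right)}
  u_t = - 2 x e^{t x} + 3 x \sin{\left(t x \right)}
  u_xx = - 2 t^{2} e^{t x} + 3 t^{2} \cos{\left(t x \right)}
Terms:
  3·(u_x)² = 3 t^{2} \left(2 e^{t x} - 3 \sin{\left(t x \right)}\right)^{2}
  1/3·u_tt = x^{2} \left(- \frac{2 e^{t x}}{3} + \cos{\left(t x \right)}\right)
  -3·(u_t)² = - 3 x^{2} \left(2 e^{t x} - 3 \sin{\left(t x \right)}\right)^{2}
  -3·u_xx = t^{2} \left(6 e^{t x} - 9 \cos{\left(t x \right)}\right)
Sum: LHS = 3 t^{2} \left(2 e^{t x} - 3 \sin{\left(t x \right)}\right)^{2} + t^{2} \left(6 e^{t x} - 9 \cos{\left(t x \right)}\right) + x^{2} \left(- \frac{2 e^{t x}}{3} + \cos{\left(t x \right)}\right) - 3 x^{2} \left(2 e^{t x} - 3 \sin{\left(t x \right)}\right)^{2}
This is exactly the given right-hand side, so u is a solution.

Answer: Yes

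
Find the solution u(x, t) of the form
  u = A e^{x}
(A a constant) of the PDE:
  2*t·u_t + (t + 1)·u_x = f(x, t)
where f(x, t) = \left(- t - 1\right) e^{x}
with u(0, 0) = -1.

Substitute the ansatz u = A e^{x} into the left-hand side.
Derivatives of the ansatz:
  u_t = 0
  u_x = A e^{x}
Term by term:
  2*t·u_t = 0
  (t + 1)·u_x = A t e^{x} + A e^{x}
So the left-hand side equals
  A t e^{x} + A e^{x}
This must equal f(x, t) identically; expanded, f = - t e^{x} - e^{x}.
Matching coefficients of the independent functions:
  [t e^{x}, e^{x}]:  A = -1
Solving: A = -1.
Check against the point condition:
  u(0, 0) = -1  ⟹  A = -1  ✓
Hence u(x, t) = - e^{x}.

Answer: u(x, t) = - e^{x}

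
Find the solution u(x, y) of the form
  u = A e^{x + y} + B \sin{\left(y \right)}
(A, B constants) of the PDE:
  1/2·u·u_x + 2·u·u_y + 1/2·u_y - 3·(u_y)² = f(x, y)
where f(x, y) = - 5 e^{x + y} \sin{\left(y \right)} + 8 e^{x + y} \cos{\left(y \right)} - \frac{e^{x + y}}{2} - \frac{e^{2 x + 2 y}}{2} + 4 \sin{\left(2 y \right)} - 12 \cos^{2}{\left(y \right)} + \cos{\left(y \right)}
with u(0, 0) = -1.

Substitute the ansatz u = A e^{x + y} + B \sin{\left(y \right)} into the left-hand side.
Derivatives of the ansatz:
  u_x = A e^{x} e^{y}
  u_y = A e^{x} e^{y} + B \cos{\left(y \right)}
Term by term:
  1/2·u·u_x = \frac{A^{2} e^{2 x} e^{2 y}}{2} + \frac{A B e^{x} e^{y} \sin{\left(y \right)}}{2}
  2·u·u_y = 2 A^{2} e^{2 x} e^{2 y} + 2 A B e^{x} e^{y} \sin{\left(y \right)} + 2 A B e^{x} e^{y} \cos{\left(y \right)} + 2 B^{2} \sin{\left(y \right)} \cos{\left(y \right)}
  1/2·u_y = \frac{A e^{x} e^{y}}{2} + \frac{B \cos{\left(y \right)}}{2}
  -3·(u_y)² = - 3 A^{2} e^{2 x} e^{2 y} - 6 A B e^{x} e^{y} \cos{\left(y \right)} - 3 B^{2} \cos^{2}{\left(y \right)}
So the left-hand side equals
  - \frac{A^{2} e^{2 x} e^{2 y}}{2} + \frac{5 A B e^{x} e^{y} \sin{\left(y \right)}}{2} - 4 A B e^{x} e^{y} \cos{\left(y \right)} + \frac{A e^{x} e^{y}}{2} + 2 B^{2} \sin{\left(y \right)} \cos{\left(y \right)} - 3 B^{2} \cos^{2}{\left(y \right)} + \frac{B \cos{\left(y \right)}}{2}
This must equal f(x, y) identically; expanded, f = - \frac{e^{2 x} e^{2 y}}{2} - 5 e^{x} e^{y} \sin{\left(y \right)} + 8 e^{x} e^{y} \cos{\left(y \right)} - \frac{e^{x} e^{y}}{2} + 8 \sin{\left(y \right)} \cos{\left(y \right)} - 12 \cos^{2}{\left(y \right)} + \cos{\left(y \right)}.
Matching coefficients of the independent functions:
  [e^{x} e^{y}]:  \frac{A}{2} = - \frac{1}{2}
  [e^{2 x} e^{2 y}]:  - \frac{A^{2}}{2} = - \frac{1}{2}
  [\sin{\left(y \right)} \cos{\left(y \right)}]:  2 B^{2} = 8
  [e^{x} e^{y} \sin{\left(y \right)}]:  \frac{5 A B}{2} = -5
  [e^{x} e^{y} \cos{\left(y \right)}]:  - 4 A B = 8
  [\cos{\left(y \right)}]:  \frac{B}{2} = 1
  [\cos^{2}{\left(y \right)}]:  - 3 B^{2} = -12
Solving: A = -1, B = 2.
Check against the point condition:
  u(0, 0) = -1  ⟹  A = -1  ✓
Hence u(x, y) = - e^{x + y} + 2 \sin{\left(y \right)}.

Answer: u(x, y) = - e^{x + y} + 2 \sin{\left(y \right)}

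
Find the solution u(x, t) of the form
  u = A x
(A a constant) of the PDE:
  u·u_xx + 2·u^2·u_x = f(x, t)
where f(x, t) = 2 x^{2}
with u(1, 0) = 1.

Answer: u(x, t) = x

Derivation:
Substitute the ansatz u = A x into the left-hand side.
Derivatives of the ansatz:
  u_xx = 0
  u_x = A
Term by term:
  u·u_xx = 0
  2·u^2·u_x = 2 A^{3} x^{2}
So the left-hand side equals
  2 A^{3} x^{2}
This must equal f(x, t) = 2 x^{2} identically.
Matching coefficients of the independent functions:
  [x^{2}]:  2 A^{3} = 2
Solving: A = 1.
Check against the point condition:
  u(1, 0) = 1  ⟹  A = 1  ✓
Hence u(x, t) = x.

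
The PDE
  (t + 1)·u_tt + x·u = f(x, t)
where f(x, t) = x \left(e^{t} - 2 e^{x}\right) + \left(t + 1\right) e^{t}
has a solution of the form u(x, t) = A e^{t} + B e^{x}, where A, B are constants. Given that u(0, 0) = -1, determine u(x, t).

Answer: u(x, t) = e^{t} - 2 e^{x}

Derivation:
Substitute the ansatz u = A e^{t} + B e^{x} into the left-hand side.
Derivatives of the ansatz:
  u_tt = A e^{t}
Term by term:
  (t + 1)·u_tt = A t e^{t} + A e^{t}
  x·u = A x e^{t} + B x e^{x}
So the left-hand side equals
  A t e^{t} + A x e^{t} + A e^{t} + B x e^{x}
This must equal f(x, t) identically; expanded, f = t e^{t} + x e^{t} - 2 x e^{x} + e^{t}.
Matching coefficients of the independent functions:
  [t e^{t}, x e^{t}, e^{t}]:  A = 1
  [x e^{x}]:  B = -2
Solving: A = 1, B = -2.
Check against the point condition:
  u(0, 0) = -1  ⟹  A + B = -1  ✓
Hence u(x, t) = e^{t} - 2 e^{x}.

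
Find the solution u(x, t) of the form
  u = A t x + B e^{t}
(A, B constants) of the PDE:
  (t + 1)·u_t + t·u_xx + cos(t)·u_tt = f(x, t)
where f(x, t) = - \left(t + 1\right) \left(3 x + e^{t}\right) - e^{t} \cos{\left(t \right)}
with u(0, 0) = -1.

Answer: u(x, t) = - 3 t x - e^{t}

Derivation:
Substitute the ansatz u = A t x + B e^{t} into the left-hand side.
Derivatives of the ansatz:
  u_t = A x + B e^{t}
  u_xx = 0
  u_tt = B e^{t}
Term by term:
  (t + 1)·u_t = A t x + A x + B t e^{t} + B e^{t}
  t·u_xx = 0
  cos(t)·u_tt = B e^{t} \cos{\left(t \right)}
So the left-hand side equals
  A t x + A x + B t e^{t} + B e^{t} \cos{\left(t \right)} + B e^{t}
This must equal f(x, t) identically; expanded, f = - 3 t x - t e^{t} - 3 x - e^{t} \cos{\left(t \right)} - e^{t}.
Matching coefficients of the independent functions:
  [x, t x]:  A = -3
  [t e^{t}, e^{t} \cos{\left(t \right)}, e^{t}]:  B = -1
Solving: A = -3, B = -1.
Check against the point condition:
  u(0, 0) = -1  ⟹  B = -1  ✓
Hence u(x, t) = - 3 t x - e^{t}.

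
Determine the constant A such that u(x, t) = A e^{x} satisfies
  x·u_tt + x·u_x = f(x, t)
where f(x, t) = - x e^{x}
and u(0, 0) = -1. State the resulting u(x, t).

Substitute the ansatz u = A e^{x} into the left-hand side.
Derivatives of the ansatz:
  u_tt = 0
  u_x = A e^{x}
Term by term:
  x·u_tt = 0
  x·u_x = A x e^{x}
So the left-hand side equals
  A x e^{x}
This must equal f(x, t) = - x e^{x} identically.
Matching coefficients of the independent functions:
  [x e^{x}]:  A = -1
Solving: A = -1.
Check against the point condition:
  u(0, 0) = -1  ⟹  A = -1  ✓
Hence u(x, t) = - e^{x}.

Answer: u(x, t) = - e^{x}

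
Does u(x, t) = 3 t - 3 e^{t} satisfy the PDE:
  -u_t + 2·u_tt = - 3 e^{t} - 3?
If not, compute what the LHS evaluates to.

Evaluate each term of the left-hand side for u = 3 t - 3 e^{t}.
Derivatives:
  u_t = 3 - 3 e^{t}
  u_tt = - 3 e^{t}
Terms:
  -u_t = 3 e^{t} - 3
  2·u_tt = - 6 e^{t}
Sum: LHS = - 3 e^{t} - 3
This is exactly the given right-hand side, so u is a solution.

Answer: Yes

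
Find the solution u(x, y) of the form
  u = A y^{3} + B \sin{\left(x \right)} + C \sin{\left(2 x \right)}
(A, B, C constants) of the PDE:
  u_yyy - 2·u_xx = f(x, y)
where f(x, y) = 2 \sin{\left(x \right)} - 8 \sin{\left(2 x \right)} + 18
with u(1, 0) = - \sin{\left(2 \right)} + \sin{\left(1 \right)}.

Substitute the ansatz u = A y^{3} + B \sin{\left(x \right)} + C \sin{\left(2 x \right)} into the left-hand side.
Derivatives of the ansatz:
  u_yyy = 6 A
  u_xx = - B \sin{\left(x \right)} - 4 C \sin{\left(2 x \right)}
Term by term:
  u_yyy = 6 A
  -2·u_xx = 2 B \sin{\left(x \right)} + 8 C \sin{\left(2 x \right)}
So the left-hand side equals
  6 A + 2 B \sin{\left(x \right)} + 8 C \sin{\left(2 x \right)}
This must equal f(x, y) = 2 \sin{\left(x \right)} - 8 \sin{\left(2 x \right)} + 18 identically.
Matching coefficients of the independent functions:
  [constant term]:  6 A = 18
  [\sin{\left(x \right)}]:  2 B = 2
  [\sin{\left(2 x \right)}]:  8 C = -8
Solving: A = 3, B = 1, C = -1.
Check against the point condition:
  u(1, 0) = - \sin{\left(2 \right)} + \sin{\left(1 \right)}  ⟹  B \sin{\left(1 \right)} + C \sin{\left(2 \right)} = - \sin{\left(2 \right)} + \sin{\left(1 \right)}  ✓
Hence u(x, y) = 3 y^{3} + \sin{\left(x \right)} - \sin{\left(2 x \right)}.

Answer: u(x, y) = 3 y^{3} + \sin{\left(x \right)} - \sin{\left(2 x \right)}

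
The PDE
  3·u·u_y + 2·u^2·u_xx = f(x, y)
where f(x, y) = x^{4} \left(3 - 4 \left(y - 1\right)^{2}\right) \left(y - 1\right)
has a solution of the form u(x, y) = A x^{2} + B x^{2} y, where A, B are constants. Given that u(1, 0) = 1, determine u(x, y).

Substitute the ansatz u = A x^{2} + B x^{2} y into the left-hand side.
Derivatives of the ansatz:
  u_y = B x^{2}
  u_xx = 2 A + 2 B y
Term by term:
  3·u·u_y = 3 A B x^{4} + 3 B^{2} x^{4} y
  2·u^2·u_xx = 4 A^{3} x^{4} + 12 A^{2} B x^{4} y + 12 A B^{2} x^{4} y^{2} + 4 B^{3} x^{4} y^{3}
So the left-hand side equals
  4 A^{3} x^{4} + 12 A^{2} B x^{4} y + 12 A B^{2} x^{4} y^{2} + 3 A B x^{4} + 4 B^{3} x^{4} y^{3} + 3 B^{2} x^{4} y
This must equal f(x, y) identically; expanded, f = - 4 x^{4} y^{3} + 12 x^{4} y^{2} - 9 x^{4} y + x^{4}.
Matching coefficients of the independent functions:
  [x^{4}]:  4 A^{3} + 3 A B = 1
  [x^{4} y]:  12 A^{2} B + 3 B^{2} = -9
  [x^{4} y^{2}]:  12 A B^{2} = 12
  [x^{4} y^{3}]:  4 B^{3} = -4
Solving: A = 1, B = -1.
Check against the point condition:
  u(1, 0) = 1  ⟹  A = 1  ✓
Hence u(x, y) = - x^{2} y + x^{2}.

Answer: u(x, y) = - x^{2} y + x^{2}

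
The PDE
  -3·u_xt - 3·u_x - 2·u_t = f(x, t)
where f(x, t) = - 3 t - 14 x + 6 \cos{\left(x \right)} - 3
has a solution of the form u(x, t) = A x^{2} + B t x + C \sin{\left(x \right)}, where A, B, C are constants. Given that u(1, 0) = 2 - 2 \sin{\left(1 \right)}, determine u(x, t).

Substitute the ansatz u = A x^{2} + B t x + C \sin{\left(x \right)} into the left-hand side.
Derivatives of the ansatz:
  u_xt = B
  u_x = 2 A x + B t + C \cos{\left(x \right)}
  u_t = B x
Term by term:
  -3·u_xt = - 3 B
  -3·u_x = - 6 A x - 3 B t - 3 C \cos{\left(x \right)}
  -2·u_t = - 2 B x
So the left-hand side equals
  - 6 A x - 3 B t - 2 B x - 3 B - 3 C \cos{\left(x \right)}
This must equal f(x, t) = - 3 t - 14 x + 6 \cos{\left(x \right)} - 3 identically.
Matching coefficients of the independent functions:
  [constant term, t]:  - 3 B = -3
  [x]:  - 6 A - 2 B = -14
  [\cos{\left(x \right)}]:  - 3 C = 6
Solving: A = 2, B = 1, C = -2.
Check against the point condition:
  u(1, 0) = 2 - 2 \sin{\left(1 \right)}  ⟹  A + C \sin{\left(1 \right)} = 2 - 2 \sin{\left(1 \right)}  ✓
Hence u(x, t) = t x + 2 x^{2} - 2 \sin{\left(x \right)}.

Answer: u(x, t) = t x + 2 x^{2} - 2 \sin{\left(x \right)}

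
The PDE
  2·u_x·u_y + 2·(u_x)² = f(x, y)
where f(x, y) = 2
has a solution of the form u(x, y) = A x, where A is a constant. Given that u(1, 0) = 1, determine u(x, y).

Substitute the ansatz u = A x into the left-hand side.
Derivatives of the ansatz:
  u_x = A
  u_y = 0
Term by term:
  2·u_x·u_y = 0
  2·(u_x)² = 2 A^{2}
So the left-hand side equals
  2 A^{2}
This must equal f(x, y) = 2 identically.
Matching coefficients of the independent functions:
  [constant term]:  2 A^{2} = 2
These equations allow (A) = (-1) or (1).
Impose the point condition(s):
  u(1, 0) = 1  ⟹  A = 1
Only A = 1 satisfies everything.
Hence u(x, y) = x.

Answer: u(x, y) = x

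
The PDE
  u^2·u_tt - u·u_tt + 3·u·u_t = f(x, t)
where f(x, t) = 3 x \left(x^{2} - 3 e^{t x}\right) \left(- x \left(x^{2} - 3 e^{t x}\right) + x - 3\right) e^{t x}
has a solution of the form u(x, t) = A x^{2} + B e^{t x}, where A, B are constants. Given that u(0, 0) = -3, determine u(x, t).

Substitute the ansatz u = A x^{2} + B e^{t x} into the left-hand side.
Derivatives of the ansatz:
  u_tt = B x^{2} e^{t x}
  u_t = B x e^{t x}
Term by term:
  u^2·u_tt = A^{2} B x^{6} e^{t x} + 2 A B^{2} x^{4} e^{2 t x} + B^{3} x^{2} e^{3 t x}
  -u·u_tt = - A B x^{4} e^{t x} - B^{2} x^{2} e^{2 t x}
  3·u·u_t = 3 A B x^{3} e^{t x} + 3 B^{2} x e^{2 t x}
So the left-hand side equals
  A^{2} B x^{6} e^{t x} + 2 A B^{2} x^{4} e^{2 t x} - A B x^{4} e^{t x} + 3 A B x^{3} e^{t x} + B^{3} x^{2} e^{3 t x} - B^{2} x^{2} e^{2 t x} + 3 B^{2} x e^{2 t x}
This must equal f(x, t) identically; expanded, f = - 3 x^{6} e^{t x} + 18 x^{4} e^{2 t x} + 3 x^{4} e^{t x} - 9 x^{3} e^{t x} - 27 x^{2} e^{3 t x} - 9 x^{2} e^{2 t x} + 27 x e^{2 t x}.
Matching coefficients of the independent functions:
  [x e^{2 t x}]:  3 B^{2} = 27
  [x^{2} e^{2 t x}]:  - B^{2} = -9
  [x^{2} e^{3 t x}]:  B^{3} = -27
  [x^{3} e^{t x}]:  3 A B = -9
  [x^{4} e^{t x}]:  - A B = 3
  [x^{4} e^{2 t x}]:  2 A B^{2} = 18
  [x^{6} e^{t x}]:  A^{2} B = -3
Solving: A = 1, B = -3.
Check against the point condition:
  u(0, 0) = -3  ⟹  B = -3  ✓
Hence u(x, t) = x^{2} - 3 e^{t x}.

Answer: u(x, t) = x^{2} - 3 e^{t x}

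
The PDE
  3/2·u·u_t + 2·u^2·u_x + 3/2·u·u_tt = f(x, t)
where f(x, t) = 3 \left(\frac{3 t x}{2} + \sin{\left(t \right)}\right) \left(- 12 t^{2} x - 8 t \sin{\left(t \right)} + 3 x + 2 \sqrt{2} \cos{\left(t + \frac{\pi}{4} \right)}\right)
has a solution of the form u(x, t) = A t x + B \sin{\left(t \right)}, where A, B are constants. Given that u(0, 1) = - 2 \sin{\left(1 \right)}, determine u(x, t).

Answer: u(x, t) = - 3 t x - 2 \sin{\left(t \right)}

Derivation:
Substitute the ansatz u = A t x + B \sin{\left(t \right)} into the left-hand side.
Derivatives of the ansatz:
  u_t = A x + B \cos{\left(t \right)}
  u_x = A t
  u_tt = - B \sin{\left(t \right)}
Term by term:
  3/2·u·u_t = \frac{3 A^{2} t x^{2}}{2} + \frac{3 A B t x \cos{\left(t \right)}}{2} + \frac{3 A B x \sin{\left(t \right)}}{2} + \frac{3 B^{2} \sin{\left(t \right)} \cos{\left(t \right)}}{2}
  2·u^2·u_x = 2 A^{3} t^{3} x^{2} + 4 A^{2} B t^{2} x \sin{\left(t \right)} + 2 A B^{2} t \sin^{2}{\left(t \right)}
  3/2·u·u_tt = - \frac{3 A B t x \sin{\left(t \right)}}{2} - \frac{3 B^{2} \sin^{2}{\left(t \right)}}{2}
So the left-hand side equals
  2 A^{3} t^{3} x^{2} + 4 A^{2} B t^{2} x \sin{\left(t \right)} + \frac{3 A^{2} t x^{2}}{2} + 2 A B^{2} t \sin^{2}{\left(t \right)} - \frac{3 A B t x \sin{\left(t \right)}}{2} + \frac{3 A B t x \cos{\left(t \right)}}{2} + \frac{3 A B x \sin{\left(t \right)}}{2} - \frac{3 B^{2} \sin^{2}{\left(t \right)}}{2} + \frac{3 B^{2} \sin{\left(t \right)} \cos{\left(t \right)}}{2}
This must equal f(x, t) identically; expanded, f = - 54 t^{3} x^{2} - 72 t^{2} x \sin{\left(t \right)} + \frac{27 t x^{2}}{2} - 9 t x \sin{\left(t \right)} + 9 t x \cos{\left(t \right)} - 24 t \sin^{2}{\left(t \right)} + 9 x \sin{\left(t \right)} - 6 \sin^{2}{\left(t \right)} + 6 \sin{\left(t \right)} \cos{\left(t \right)}.
Matching coefficients of the independent functions:
  [t x^{2}]:  \frac{3 A^{2}}{2} = \frac{27}{2}
  [t \sin^{2}{\left(t \right)}]:  2 A B^{2} = -24
  [t^{3} x^{2}]:  2 A^{3} = -54
  [x \sin{\left(t \right)}, t x \cos{\left(t \right)}]:  \frac{3 A B}{2} = 9
  [\sin{\left(t \right)} \cos{\left(t \right)}]:  \frac{3 B^{2}}{2} = 6
  [t x \sin{\left(t \right)}]:  - \frac{3 A B}{2} = -9
  [t^{2} x \sin{\left(t \right)}]:  4 A^{2} B = -72
  [\sin^{2}{\left(t \right)}]:  - \frac{3 B^{2}}{2} = -6
Solving: A = -3, B = -2.
Check against the point condition:
  u(0, 1) = - 2 \sin{\left(1 \right)}  ⟹  B \sin{\left(1 \right)} = - 2 \sin{\left(1 \right)}  ✓
Hence u(x, t) = - 3 t x - 2 \sin{\left(t \right)}.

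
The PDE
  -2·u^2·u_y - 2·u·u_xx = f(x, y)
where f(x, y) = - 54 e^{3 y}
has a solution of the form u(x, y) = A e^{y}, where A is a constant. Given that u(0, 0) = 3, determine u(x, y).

Substitute the ansatz u = A e^{y} into the left-hand side.
Derivatives of the ansatz:
  u_y = A e^{y}
  u_xx = 0
Term by term:
  -2·u^2·u_y = - 2 A^{3} e^{3 y}
  -2·u·u_xx = 0
So the left-hand side equals
  - 2 A^{3} e^{3 y}
This must equal f(x, y) = - 54 e^{3 y} identically.
Matching coefficients of the independent functions:
  [e^{3 y}]:  - 2 A^{3} = -54
Solving: A = 3.
Check against the point condition:
  u(0, 0) = 3  ⟹  A = 3  ✓
Hence u(x, y) = 3 e^{y}.

Answer: u(x, y) = 3 e^{y}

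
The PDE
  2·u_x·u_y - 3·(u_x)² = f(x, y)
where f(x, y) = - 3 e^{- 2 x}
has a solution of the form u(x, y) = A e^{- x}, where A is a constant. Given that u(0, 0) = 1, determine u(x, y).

Substitute the ansatz u = A e^{- x} into the left-hand side.
Derivatives of the ansatz:
  u_x = - A e^{- x}
  u_y = 0
Term by term:
  2·u_x·u_y = 0
  -3·(u_x)² = - 3 A^{2} e^{- 2 x}
So the left-hand side equals
  - 3 A^{2} e^{- 2 x}
This must equal f(x, y) = - 3 e^{- 2 x} identically.
Matching coefficients of the independent functions:
  [e^{- 2 x}]:  - 3 A^{2} = -3
These equations allow (A) = (-1) or (1).
Impose the point condition(s):
  u(0, 0) = 1  ⟹  A = 1
Only A = 1 satisfies everything.
Hence u(x, y) = e^{- x}.

Answer: u(x, y) = e^{- x}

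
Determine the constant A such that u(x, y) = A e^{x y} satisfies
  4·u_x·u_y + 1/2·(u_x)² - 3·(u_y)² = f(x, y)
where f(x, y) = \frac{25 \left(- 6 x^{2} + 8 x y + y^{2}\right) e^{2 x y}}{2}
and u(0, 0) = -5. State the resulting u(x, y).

Substitute the ansatz u = A e^{x y} into the left-hand side.
Derivatives of the ansatz:
  u_x = A y e^{x y}
  u_y = A x e^{x y}
Term by term:
  4·u_x·u_y = 4 A^{2} x y e^{2 x y}
  1/2·(u_x)² = \frac{A^{2} y^{2} e^{2 x y}}{2}
  -3·(u_y)² = - 3 A^{2} x^{2} e^{2 x y}
So the left-hand side equals
  - 3 A^{2} x^{2} e^{2 x y} + 4 A^{2} x y e^{2 x y} + \frac{A^{2} y^{2} e^{2 x y}}{2}
This must equal f(x, y) identically; expanded, f = - 75 x^{2} e^{2 x y} + 100 x y e^{2 x y} + \frac{25 y^{2} e^{2 x y}}{2}.
Matching coefficients of the independent functions:
  [x^{2} e^{2 x y}]:  - 3 A^{2} = -75
  [y^{2} e^{2 x y}]:  \frac{A^{2}}{2} = \frac{25}{2}
  [x y e^{2 x y}]:  4 A^{2} = 100
These equations allow (A) = (-5) or (5).
Impose the point condition(s):
  u(0, 0) = -5  ⟹  A = -5
Only A = -5 satisfies everything.
Hence u(x, y) = - 5 e^{x y}.

Answer: u(x, y) = - 5 e^{x y}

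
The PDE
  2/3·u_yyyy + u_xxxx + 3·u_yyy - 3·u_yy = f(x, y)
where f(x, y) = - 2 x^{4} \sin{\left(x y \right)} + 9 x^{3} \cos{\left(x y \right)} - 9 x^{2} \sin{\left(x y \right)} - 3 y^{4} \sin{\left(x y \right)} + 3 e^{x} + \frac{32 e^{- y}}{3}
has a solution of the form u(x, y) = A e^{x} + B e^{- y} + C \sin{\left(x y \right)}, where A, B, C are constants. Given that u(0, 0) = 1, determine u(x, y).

Substitute the ansatz u = A e^{x} + B e^{- y} + C \sin{\left(x y \right)} into the left-hand side.
Derivatives of the ansatz:
  u_yyyy = B e^{- y} + C x^{4} \sin{\left(x y \right)}
  u_xxxx = A e^{x} + C y^{4} \sin{\left(x y \right)}
  u_yyy = - B e^{- y} - C x^{3} \cos{\left(x y \right)}
  u_yy = B e^{- y} - C x^{2} \sin{\left(x y \right)}
Term by term:
  2/3·u_yyyy = \frac{2 B e^{- y}}{3} + \frac{2 C x^{4} \sin{\left(x y \right)}}{3}
  u_xxxx = A e^{x} + C y^{4} \sin{\left(x y \right)}
  3·u_yyy = - 3 B e^{- y} - 3 C x^{3} \cos{\left(x y \right)}
  -3·u_yy = - 3 B e^{- y} + 3 C x^{2} \sin{\left(x y \right)}
So the left-hand side equals
  A e^{x} - \frac{16 B e^{- y}}{3} + \frac{2 C x^{4} \sin{\left(x y \right)}}{3} - 3 C x^{3} \cos{\left(x y \right)} + 3 C x^{2} \sin{\left(x y \right)} + C y^{4} \sin{\left(x y \right)}
This must equal f(x, y) = - 2 x^{4} \sin{\left(x y \right)} + 9 x^{3} \cos{\left(x y \right)} - 9 x^{2} \sin{\left(x y \right)} - 3 y^{4} \sin{\left(x y \right)} + 3 e^{x} + \frac{32 e^{- y}}{3} identically.
Matching coefficients of the independent functions:
  [x^{2} \sin{\left(x y \right)}]:  3 C = -9
  [x^{3} \cos{\left(x y \right)}]:  - 3 C = 9
  [x^{4} \sin{\left(x y \right)}]:  \frac{2 C}{3} = -2
  [y^{4} \sin{\left(x y \right)}]:  C = -3
  [e^{x}]:  A = 3
  [e^{- y}]:  - \frac{16 B}{3} = \frac{32}{3}
Solving: A = 3, B = -2, C = -3.
Check against the point condition:
  u(0, 0) = 1  ⟹  A + B = 1  ✓
Hence u(x, y) = 3 e^{x} - 3 \sin{\left(x y \right)} - 2 e^{- y}.

Answer: u(x, y) = 3 e^{x} - 3 \sin{\left(x y \right)} - 2 e^{- y}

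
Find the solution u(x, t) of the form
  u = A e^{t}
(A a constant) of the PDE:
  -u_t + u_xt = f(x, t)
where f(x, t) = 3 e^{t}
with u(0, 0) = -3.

Substitute the ansatz u = A e^{t} into the left-hand side.
Derivatives of the ansatz:
  u_t = A e^{t}
  u_xt = 0
Term by term:
  -u_t = - A e^{t}
  u_xt = 0
So the left-hand side equals
  - A e^{t}
This must equal f(x, t) = 3 e^{t} identically.
Matching coefficients of the independent functions:
  [e^{t}]:  - A = 3
Solving: A = -3.
Check against the point condition:
  u(0, 0) = -3  ⟹  A = -3  ✓
Hence u(x, t) = - 3 e^{t}.

Answer: u(x, t) = - 3 e^{t}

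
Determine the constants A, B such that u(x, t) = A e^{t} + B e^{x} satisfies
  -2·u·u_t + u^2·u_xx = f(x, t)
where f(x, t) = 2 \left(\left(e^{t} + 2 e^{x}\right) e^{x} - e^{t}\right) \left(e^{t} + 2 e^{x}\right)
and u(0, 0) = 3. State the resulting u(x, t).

Substitute the ansatz u = A e^{t} + B e^{x} into the left-hand side.
Derivatives of the ansatz:
  u_t = A e^{t}
  u_xx = B e^{x}
Term by term:
  -2·u·u_t = - 2 A^{2} e^{2 t} - 2 A B e^{t} e^{x}
  u^2·u_xx = A^{2} B e^{2 t} e^{x} + 2 A B^{2} e^{t} e^{2 x} + B^{3} e^{3 x}
So the left-hand side equals
  A^{2} B e^{2 t} e^{x} - 2 A^{2} e^{2 t} + 2 A B^{2} e^{t} e^{2 x} - 2 A B e^{t} e^{x} + B^{3} e^{3 x}
This must equal f(x, t) identically; expanded, f = 2 e^{2 t} e^{x} - 2 e^{2 t} + 8 e^{t} e^{2 x} - 4 e^{t} e^{x} + 8 e^{3 x}.
Matching coefficients of the independent functions:
  [e^{t} e^{x}]:  - 2 A B = -4
  [e^{t} e^{2 x}]:  2 A B^{2} = 8
  [e^{2 t} e^{x}]:  A^{2} B = 2
  [e^{2 t}]:  - 2 A^{2} = -2
  [e^{3 x}]:  B^{3} = 8
Solving: A = 1, B = 2.
Check against the point condition:
  u(0, 0) = 3  ⟹  A + B = 3  ✓
Hence u(x, t) = e^{t} + 2 e^{x}.

Answer: u(x, t) = e^{t} + 2 e^{x}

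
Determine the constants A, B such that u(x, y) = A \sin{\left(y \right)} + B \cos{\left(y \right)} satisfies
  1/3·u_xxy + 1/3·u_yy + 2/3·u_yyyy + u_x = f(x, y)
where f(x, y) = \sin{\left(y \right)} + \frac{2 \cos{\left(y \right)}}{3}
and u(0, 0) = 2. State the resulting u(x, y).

Answer: u(x, y) = 3 \sin{\left(y \right)} + 2 \cos{\left(y \right)}

Derivation:
Substitute the ansatz u = A \sin{\left(y \right)} + B \cos{\left(y \right)} into the left-hand side.
Derivatives of the ansatz:
  u_xxy = 0
  u_yy = - A \sin{\left(y \right)} - B \cos{\left(y \right)}
  u_yyyy = A \sin{\left(y \right)} + B \cos{\left(y \right)}
  u_x = 0
Term by term:
  1/3·u_xxy = 0
  1/3·u_yy = - \frac{A \sin{\left(y \right)}}{3} - \frac{B \cos{\left(y \right)}}{3}
  2/3·u_yyyy = \frac{2 A \sin{\left(y \right)}}{3} + \frac{2 B \cos{\left(y \right)}}{3}
  u_x = 0
So the left-hand side equals
  \frac{A \sin{\left(y \right)}}{3} + \frac{B \cos{\left(y \right)}}{3}
This must equal f(x, y) = \sin{\left(y \right)} + \frac{2 \cos{\left(y \right)}}{3} identically.
Matching coefficients of the independent functions:
  [\sin{\left(y \right)}]:  \frac{A}{3} = 1
  [\cos{\left(y \right)}]:  \frac{B}{3} = \frac{2}{3}
Solving: A = 3, B = 2.
Check against the point condition:
  u(0, 0) = 2  ⟹  B = 2  ✓
Hence u(x, y) = 3 \sin{\left(y \right)} + 2 \cos{\left(y \right)}.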